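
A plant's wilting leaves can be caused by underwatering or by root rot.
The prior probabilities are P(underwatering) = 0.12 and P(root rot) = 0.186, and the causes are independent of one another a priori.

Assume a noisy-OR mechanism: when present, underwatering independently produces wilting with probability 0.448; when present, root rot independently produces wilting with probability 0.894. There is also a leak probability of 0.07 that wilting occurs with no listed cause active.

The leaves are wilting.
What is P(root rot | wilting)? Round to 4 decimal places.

P(root rot | wilting) ≈ 0.6332

Under noisy-OR, P(wilting | causes) = 1 − (1−0.07)·∏(1−qᵢ) over the active causes.
For the numerator, keep only root rot=true terms: 0.147544 + 0.021105 = 0.168649
The normalizing constant is 0.07·0.88·0.814 + 0.90142·0.88·0.186 + 0.48664·0.12·0.814 + 0.945584·0.12·0.186 = 0.266326
P(root rot | wilting) = 0.168649/0.266326 ≈ 0.6332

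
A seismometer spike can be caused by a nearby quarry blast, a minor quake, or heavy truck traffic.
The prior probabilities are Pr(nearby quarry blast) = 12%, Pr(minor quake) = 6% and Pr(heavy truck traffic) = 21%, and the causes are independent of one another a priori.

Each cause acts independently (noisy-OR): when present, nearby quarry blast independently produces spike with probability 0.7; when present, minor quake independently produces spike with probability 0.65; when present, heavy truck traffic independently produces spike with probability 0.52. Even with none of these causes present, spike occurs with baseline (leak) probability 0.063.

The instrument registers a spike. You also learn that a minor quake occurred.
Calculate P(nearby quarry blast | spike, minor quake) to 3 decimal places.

P(nearby quarry blast | spike, minor quake) ≈ 0.149

Under noisy-OR, P(spike | causes) = 1 − (1−0.063)·∏(1−qᵢ) over the active causes.
Weight on nearby quarry blast=true, given the evidence: 0.085473 + 0.024010 = 0.109483
Normalizer over all consistent configurations: 0.67205×0.88×0.79 + 0.842584×0.88×0.21 + 0.901615×0.12×0.79 + 0.952775×0.12×0.21 = 0.732402
Posterior = 0.109483 / 0.732402 ≈ 0.149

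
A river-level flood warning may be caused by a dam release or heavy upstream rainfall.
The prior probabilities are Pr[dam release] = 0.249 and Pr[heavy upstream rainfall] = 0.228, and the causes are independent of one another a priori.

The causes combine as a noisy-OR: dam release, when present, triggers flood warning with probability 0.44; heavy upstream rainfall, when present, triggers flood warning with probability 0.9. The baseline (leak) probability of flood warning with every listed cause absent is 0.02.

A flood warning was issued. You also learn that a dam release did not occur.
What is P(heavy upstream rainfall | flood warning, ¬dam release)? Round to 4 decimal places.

P(heavy upstream rainfall | flood warning, ¬dam release) ≈ 0.9302

Under noisy-OR, P(flood warning | causes) = 1 − (1−0.02)·∏(1−qᵢ) over the active causes.
P(flood warning | ¬dam release) = 0.02*0.772 + 0.902*0.228 = 0.015440 + 0.205656 = 0.221096
Restricting to configurations with heavy upstream rainfall present: 0.902*0.228 = 0.205656.
So P(heavy upstream rainfall | flood warning, ¬dam release) = 0.205656/0.221096 ≈ 0.9302.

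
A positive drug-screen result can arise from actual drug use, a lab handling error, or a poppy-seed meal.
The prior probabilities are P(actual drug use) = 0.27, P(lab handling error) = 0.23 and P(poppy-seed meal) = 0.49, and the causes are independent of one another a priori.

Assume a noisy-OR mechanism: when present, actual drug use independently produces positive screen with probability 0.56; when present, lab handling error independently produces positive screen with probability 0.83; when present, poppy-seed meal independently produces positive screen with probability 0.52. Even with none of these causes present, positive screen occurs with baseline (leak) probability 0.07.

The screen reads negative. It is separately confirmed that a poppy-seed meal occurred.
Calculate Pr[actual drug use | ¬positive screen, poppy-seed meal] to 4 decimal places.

Under noisy-OR, P(positive screen | causes) = 1 − (1−0.07)·∏(1−qᵢ) over the active causes.
P(¬positive screen | poppy-seed meal) = 0.4464×0.73×0.77 + 0.075888×0.73×0.23 + 0.196416×0.27×0.77 + 0.033391×0.27×0.23 = 0.250921 + 0.012742 + 0.040835 + 0.002074 = 0.306572
Restricting to configurations with actual drug use present: 0.040835 + 0.002074 = 0.042909.
Hence the posterior is 0.042909/0.306572 ≈ 0.1400.

Pr[actual drug use | ¬positive screen, poppy-seed meal] ≈ 0.1400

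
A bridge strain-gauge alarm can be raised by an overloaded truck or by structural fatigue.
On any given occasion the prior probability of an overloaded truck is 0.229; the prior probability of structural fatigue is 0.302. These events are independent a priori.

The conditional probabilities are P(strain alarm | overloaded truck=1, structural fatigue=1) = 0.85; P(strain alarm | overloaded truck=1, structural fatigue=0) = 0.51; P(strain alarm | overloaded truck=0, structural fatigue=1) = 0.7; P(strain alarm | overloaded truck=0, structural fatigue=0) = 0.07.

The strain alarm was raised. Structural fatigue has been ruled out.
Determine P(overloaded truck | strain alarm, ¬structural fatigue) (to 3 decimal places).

Enumerate both values of overloaded truck and weight by the priors:
  P(strain alarm | ¬structural fatigue) = 0.07·0.771 + 0.51·0.229
        = 0.053970 + 0.116790 = 0.170760
Configurations with overloaded truck contribute 0.116790, so
  P(overloaded truck | strain alarm, ¬structural fatigue) = 0.116790 / 0.170760 ≈ 0.684

P(overloaded truck | strain alarm, ¬structural fatigue) ≈ 0.684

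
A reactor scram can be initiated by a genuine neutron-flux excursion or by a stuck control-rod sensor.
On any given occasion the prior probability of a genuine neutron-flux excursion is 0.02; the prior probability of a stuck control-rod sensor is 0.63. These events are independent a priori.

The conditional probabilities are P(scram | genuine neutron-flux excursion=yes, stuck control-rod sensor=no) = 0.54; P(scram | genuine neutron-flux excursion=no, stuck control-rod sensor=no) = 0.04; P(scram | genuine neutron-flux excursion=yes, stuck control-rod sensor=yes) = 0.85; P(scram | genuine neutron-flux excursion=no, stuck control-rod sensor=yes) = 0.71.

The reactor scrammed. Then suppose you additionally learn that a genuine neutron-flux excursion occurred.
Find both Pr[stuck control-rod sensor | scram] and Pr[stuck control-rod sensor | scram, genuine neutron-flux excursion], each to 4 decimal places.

Pr[stuck control-rod sensor | scram] ≈ 0.9604; Pr[stuck control-rod sensor | scram, genuine neutron-flux excursion] ≈ 0.7283

P(scram) = 0.04×0.98×0.37 + 0.71×0.98×0.63 + 0.54×0.02×0.37 + 0.85×0.02×0.63 = 0.014504 + 0.438354 + 0.003996 + 0.010710 = 0.467564
Restricting to configurations with stuck control-rod sensor present: 0.438354 + 0.010710 = 0.449064.
P(stuck control-rod sensor | scram) = 0.449064 / 0.467564 ≈ 0.9604

With the extra evidence:
P(scram | genuine neutron-flux excursion) = 0.54·0.37 + 0.85·0.63 = 0.199800 + 0.535500 = 0.735300
The stuck control-rod sensor-present share is 0.85·0.63 = 0.535500.
So P(stuck control-rod sensor | scram, genuine neutron-flux excursion) = 0.535500/0.735300 ≈ 0.7283.
The drop from 0.9604 to 0.7283 is the explaining-away (discounting) effect.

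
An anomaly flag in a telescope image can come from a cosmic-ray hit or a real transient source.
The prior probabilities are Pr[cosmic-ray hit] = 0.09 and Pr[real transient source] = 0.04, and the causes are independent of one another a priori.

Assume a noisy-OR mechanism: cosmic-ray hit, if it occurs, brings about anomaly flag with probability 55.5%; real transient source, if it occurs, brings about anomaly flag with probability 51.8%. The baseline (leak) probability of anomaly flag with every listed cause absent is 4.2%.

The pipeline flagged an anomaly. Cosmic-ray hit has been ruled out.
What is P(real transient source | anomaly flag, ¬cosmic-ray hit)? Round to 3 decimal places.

Under noisy-OR, P(anomaly flag | causes) = 1 − (1−0.042)·∏(1−qᵢ) over the active causes.
P(anomaly flag | ¬cosmic-ray hit) = 0.042*0.96 + 0.538244*0.04 = 0.040320 + 0.021530 = 0.061850
Of this, 0.021530 comes from 0.538244*0.04 (the real transient source=true cases).
P(real transient source | anomaly flag, ¬cosmic-ray hit) = 0.021530 / 0.061850 ≈ 0.348

P(real transient source | anomaly flag, ¬cosmic-ray hit) ≈ 0.348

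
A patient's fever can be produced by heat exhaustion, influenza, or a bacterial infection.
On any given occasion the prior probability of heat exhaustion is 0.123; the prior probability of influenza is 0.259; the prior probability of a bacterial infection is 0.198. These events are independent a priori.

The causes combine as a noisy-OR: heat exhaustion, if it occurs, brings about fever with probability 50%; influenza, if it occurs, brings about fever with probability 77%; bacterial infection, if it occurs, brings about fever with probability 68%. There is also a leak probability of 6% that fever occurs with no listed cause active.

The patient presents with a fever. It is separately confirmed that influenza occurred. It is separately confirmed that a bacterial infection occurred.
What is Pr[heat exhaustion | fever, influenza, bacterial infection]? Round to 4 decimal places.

Under noisy-OR, P(fever | causes) = 1 − (1−0.06)·∏(1−qᵢ) over the active causes.
Numerator (weight on configurations with heat exhaustion): 0.965408*0.123 = 0.118745
Denominator P(fever | influenza, bacterial infection): 0.930816*0.877 + 0.965408*0.123 = 0.935071
Posterior = 0.118745 / 0.935071 ≈ 0.1270

Pr[heat exhaustion | fever, influenza, bacterial infection] ≈ 0.1270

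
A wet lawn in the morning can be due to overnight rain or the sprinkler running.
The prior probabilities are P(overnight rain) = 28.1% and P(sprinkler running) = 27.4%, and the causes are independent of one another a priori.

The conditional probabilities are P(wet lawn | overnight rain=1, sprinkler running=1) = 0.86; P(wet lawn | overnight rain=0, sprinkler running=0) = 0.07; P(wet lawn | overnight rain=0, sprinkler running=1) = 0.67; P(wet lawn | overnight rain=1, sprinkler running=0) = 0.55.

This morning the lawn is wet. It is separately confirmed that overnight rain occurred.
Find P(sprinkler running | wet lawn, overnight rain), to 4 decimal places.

Weight on sprinkler running=true, given the evidence: 0.86×0.274 = 0.235640
The normalizing constant is 0.55×0.726 + 0.86×0.274 = 0.634940
P(sprinkler running | wet lawn, overnight rain) = 0.235640/0.634940 ≈ 0.3711

P(sprinkler running | wet lawn, overnight rain) ≈ 0.3711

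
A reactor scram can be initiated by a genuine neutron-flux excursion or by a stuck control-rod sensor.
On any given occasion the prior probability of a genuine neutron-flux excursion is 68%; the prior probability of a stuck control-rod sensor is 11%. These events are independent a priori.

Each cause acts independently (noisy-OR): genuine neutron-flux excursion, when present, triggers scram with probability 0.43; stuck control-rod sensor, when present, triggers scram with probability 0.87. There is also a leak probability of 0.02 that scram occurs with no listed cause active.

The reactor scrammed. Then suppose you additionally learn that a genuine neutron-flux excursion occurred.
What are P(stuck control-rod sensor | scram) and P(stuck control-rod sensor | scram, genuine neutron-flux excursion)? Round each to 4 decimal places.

Under noisy-OR, P(scram | causes) = 1 − (1−0.02)·∏(1−qᵢ) over the active causes.
By total probability over the 4 (genuine neutron-flux excursion, stuck control-rod sensor) configurations:
  P(scram) = 0.02×0.32×0.89 + 0.8726×0.32×0.11 + 0.4414×0.68×0.89 + 0.927382×0.68×0.11
        = 0.005696 + 0.030716 + 0.267135 + 0.069368 = 0.372915
Keeping only the stuck control-rod sensor-present terms gives 0.100084, so
  P(stuck control-rod sensor | scram) = 0.100084 / 0.372915 ≈ 0.2684

Now condition on the additional information:
By total probability over both values of stuck control-rod sensor:
  P(scram | genuine neutron-flux excursion) = 0.4414×0.89 + 0.927382×0.11
        = 0.392846 + 0.102012 = 0.494858
Configurations with stuck control-rod sensor contribute 0.102012, so
  P(stuck control-rod sensor | scram, genuine neutron-flux excursion) = 0.102012 / 0.494858 ≈ 0.2061
— genuine neutron-flux excursion explains away the evidence for stuck control-rod sensor.

P(stuck control-rod sensor | scram) ≈ 0.2684; P(stuck control-rod sensor | scram, genuine neutron-flux excursion) ≈ 0.2061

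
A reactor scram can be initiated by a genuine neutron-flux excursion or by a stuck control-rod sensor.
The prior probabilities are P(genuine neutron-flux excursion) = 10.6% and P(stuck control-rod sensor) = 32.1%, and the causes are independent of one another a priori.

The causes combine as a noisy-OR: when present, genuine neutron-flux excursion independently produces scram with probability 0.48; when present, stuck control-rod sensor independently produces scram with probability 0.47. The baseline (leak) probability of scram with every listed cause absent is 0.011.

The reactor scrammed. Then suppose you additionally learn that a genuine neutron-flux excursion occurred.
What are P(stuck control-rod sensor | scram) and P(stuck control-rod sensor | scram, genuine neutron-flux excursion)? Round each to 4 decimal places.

Under noisy-OR, P(scram | causes) = 1 − (1−0.011)·∏(1−qᵢ) over the active causes.
P(scram) = 0.011·0.894·0.679 + 0.47583·0.894·0.321 + 0.48572·0.106·0.679 + 0.727432·0.106·0.321 = 0.006677 + 0.136551 + 0.034959 + 0.024752 = 0.202939
The stuck control-rod sensor-present share is 0.136551 + 0.024752 = 0.161303.
P(stuck control-rod sensor | scram) = 0.161303 / 0.202939 ≈ 0.7948

Now condition on the additional information:
Weight on stuck control-rod sensor=true, given the evidence: 0.727432·0.321 = 0.233506
Denominator P(scram | genuine neutron-flux excursion): 0.48572·0.679 + 0.727432·0.321 = 0.563310
Posterior = 0.233506 / 0.563310 ≈ 0.4145

P(stuck control-rod sensor | scram) ≈ 0.7948; P(stuck control-rod sensor | scram, genuine neutron-flux excursion) ≈ 0.4145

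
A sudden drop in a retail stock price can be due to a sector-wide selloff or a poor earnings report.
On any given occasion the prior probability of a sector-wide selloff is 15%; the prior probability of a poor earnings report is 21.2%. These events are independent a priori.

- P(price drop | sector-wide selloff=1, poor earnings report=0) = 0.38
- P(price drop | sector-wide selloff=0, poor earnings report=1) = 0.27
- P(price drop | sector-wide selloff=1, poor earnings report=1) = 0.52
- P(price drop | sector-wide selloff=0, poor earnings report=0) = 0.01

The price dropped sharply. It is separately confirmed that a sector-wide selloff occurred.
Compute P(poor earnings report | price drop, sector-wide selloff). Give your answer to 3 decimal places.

Enumerate both values of poor earnings report and weight by the priors:
  P(price drop | sector-wide selloff) = 0.38·0.788 + 0.52·0.212
        = 0.299440 + 0.110240 = 0.409680
Keeping only the poor earnings report-present terms gives 0.110240, so
  P(poor earnings report | price drop, sector-wide selloff) = 0.110240 / 0.409680 ≈ 0.269

P(poor earnings report | price drop, sector-wide selloff) ≈ 0.269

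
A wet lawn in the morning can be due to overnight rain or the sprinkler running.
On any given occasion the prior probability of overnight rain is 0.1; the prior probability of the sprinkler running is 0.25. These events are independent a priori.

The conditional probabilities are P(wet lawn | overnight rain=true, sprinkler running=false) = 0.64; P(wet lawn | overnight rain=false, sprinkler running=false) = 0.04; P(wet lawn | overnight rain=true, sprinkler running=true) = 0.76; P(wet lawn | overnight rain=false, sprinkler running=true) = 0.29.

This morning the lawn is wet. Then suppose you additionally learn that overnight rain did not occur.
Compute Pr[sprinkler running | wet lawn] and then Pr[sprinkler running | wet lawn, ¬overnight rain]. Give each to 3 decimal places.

Weight on sprinkler running=true, given the evidence: 0.065250 + 0.019000 = 0.084250
Denominator P(wet lawn): 0.04·0.9·0.75 + 0.29·0.9·0.25 + 0.64·0.1·0.75 + 0.76·0.1·0.25 = 0.159250
Posterior = 0.084250 / 0.159250 ≈ 0.529

With the extra evidence:
By total probability over both values of sprinkler running:
  P(wet lawn | ¬overnight rain) = 0.04×0.75 + 0.29×0.25
        = 0.030000 + 0.072500 = 0.102500
The terms with sprinkler running present sum to 0.072500, so
  P(sprinkler running | wet lawn, ¬overnight rain) = 0.072500 / 0.102500 ≈ 0.707

Pr[sprinkler running | wet lawn] ≈ 0.529; Pr[sprinkler running | wet lawn, ¬overnight rain] ≈ 0.707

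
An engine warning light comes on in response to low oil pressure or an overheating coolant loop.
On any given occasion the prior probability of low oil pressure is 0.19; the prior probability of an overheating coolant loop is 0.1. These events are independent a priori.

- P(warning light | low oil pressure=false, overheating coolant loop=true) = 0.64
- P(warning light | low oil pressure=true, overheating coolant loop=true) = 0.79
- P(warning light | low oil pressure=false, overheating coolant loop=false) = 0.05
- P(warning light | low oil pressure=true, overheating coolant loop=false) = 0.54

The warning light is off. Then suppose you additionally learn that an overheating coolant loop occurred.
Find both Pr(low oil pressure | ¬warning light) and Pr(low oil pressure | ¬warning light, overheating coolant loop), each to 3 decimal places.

Pr(low oil pressure | ¬warning light) ≈ 0.103; Pr(low oil pressure | ¬warning light, overheating coolant loop) ≈ 0.120

Enumerate the 4 (low oil pressure, overheating coolant loop) configurations and weight by the priors:
  P(¬warning light) = 0.95*0.81*0.9 + 0.36*0.81*0.1 + 0.46*0.19*0.9 + 0.21*0.19*0.1
        = 0.692550 + 0.029160 + 0.078660 + 0.003990 = 0.804360
The terms with low oil pressure present sum to 0.082650, so
  P(low oil pressure | ¬warning light) = 0.082650 / 0.804360 ≈ 0.103

Now condition on the additional information:
P(¬warning light | overheating coolant loop) = 0.36×0.81 + 0.21×0.19 = 0.291600 + 0.039900 = 0.331500
The low oil pressure-present share is 0.21×0.19 = 0.039900.
P(low oil pressure | ¬warning light, overheating coolant loop) = 0.039900 / 0.331500 ≈ 0.120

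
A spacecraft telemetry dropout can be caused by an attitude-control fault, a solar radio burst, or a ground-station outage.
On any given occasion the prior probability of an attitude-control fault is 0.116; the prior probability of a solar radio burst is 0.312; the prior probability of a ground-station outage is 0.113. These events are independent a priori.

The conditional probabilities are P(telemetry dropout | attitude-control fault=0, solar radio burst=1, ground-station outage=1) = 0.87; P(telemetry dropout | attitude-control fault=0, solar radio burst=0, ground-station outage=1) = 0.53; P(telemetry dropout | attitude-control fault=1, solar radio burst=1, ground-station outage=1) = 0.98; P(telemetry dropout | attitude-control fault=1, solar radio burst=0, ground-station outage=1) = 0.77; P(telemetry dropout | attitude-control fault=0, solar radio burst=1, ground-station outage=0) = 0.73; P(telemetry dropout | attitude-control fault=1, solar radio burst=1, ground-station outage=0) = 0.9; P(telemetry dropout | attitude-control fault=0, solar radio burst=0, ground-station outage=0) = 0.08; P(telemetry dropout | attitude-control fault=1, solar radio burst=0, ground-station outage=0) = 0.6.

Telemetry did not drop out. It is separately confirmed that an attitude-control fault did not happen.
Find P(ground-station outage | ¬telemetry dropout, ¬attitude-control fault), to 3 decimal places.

P(ground-station outage | ¬telemetry dropout, ¬attitude-control fault) ≈ 0.061

P(¬telemetry dropout | ¬attitude-control fault) = 0.92*0.688*0.887 + 0.47*0.688*0.113 + 0.27*0.312*0.887 + 0.13*0.312*0.113 = 0.561436 + 0.036540 + 0.074721 + 0.004583 = 0.677280
Restricting to configurations with ground-station outage present: 0.036540 + 0.004583 = 0.041123.
So P(ground-station outage | ¬telemetry dropout, ¬attitude-control fault) = 0.041123/0.677280 ≈ 0.061.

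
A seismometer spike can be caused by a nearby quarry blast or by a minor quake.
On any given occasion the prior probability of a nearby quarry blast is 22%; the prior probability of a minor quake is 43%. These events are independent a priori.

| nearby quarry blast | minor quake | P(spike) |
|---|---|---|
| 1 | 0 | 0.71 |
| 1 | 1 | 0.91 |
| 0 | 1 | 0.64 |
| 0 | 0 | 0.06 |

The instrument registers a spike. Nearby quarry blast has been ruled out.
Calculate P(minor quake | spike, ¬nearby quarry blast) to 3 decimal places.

Enumerate both values of minor quake and weight by the priors:
  P(spike | ¬nearby quarry blast) = 0.06×0.57 + 0.64×0.43
        = 0.034200 + 0.275200 = 0.309400
The terms with minor quake present sum to 0.275200, so
  P(minor quake | spike, ¬nearby quarry blast) = 0.275200 / 0.309400 ≈ 0.889

P(minor quake | spike, ¬nearby quarry blast) ≈ 0.889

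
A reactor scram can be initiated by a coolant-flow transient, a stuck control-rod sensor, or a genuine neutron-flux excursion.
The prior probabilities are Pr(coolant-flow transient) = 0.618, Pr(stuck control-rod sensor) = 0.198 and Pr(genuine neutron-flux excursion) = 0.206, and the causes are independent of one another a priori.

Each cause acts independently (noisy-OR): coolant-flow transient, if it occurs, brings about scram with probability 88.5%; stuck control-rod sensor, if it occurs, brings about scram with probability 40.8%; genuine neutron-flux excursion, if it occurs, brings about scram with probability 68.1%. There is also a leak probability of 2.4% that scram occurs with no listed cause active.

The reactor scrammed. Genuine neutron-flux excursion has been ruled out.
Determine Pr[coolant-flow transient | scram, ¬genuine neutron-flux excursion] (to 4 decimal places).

Pr[coolant-flow transient | scram, ¬genuine neutron-flux excursion] ≈ 0.9338

Under noisy-OR, P(scram | causes) = 1 − (1−0.024)·∏(1−qᵢ) over the active causes.
P(scram | ¬genuine neutron-flux excursion) = 0.024×0.382×0.802 + 0.422208×0.382×0.198 + 0.88776×0.618×0.802 + 0.933554×0.618×0.198 = 0.007353 + 0.031934 + 0.440006 + 0.114233 = 0.593526
Of this, 0.554239 comes from 0.440006 + 0.114233 (the coolant-flow transient=true cases).
So P(coolant-flow transient | scram, ¬genuine neutron-flux excursion) = 0.554239/0.593526 ≈ 0.9338.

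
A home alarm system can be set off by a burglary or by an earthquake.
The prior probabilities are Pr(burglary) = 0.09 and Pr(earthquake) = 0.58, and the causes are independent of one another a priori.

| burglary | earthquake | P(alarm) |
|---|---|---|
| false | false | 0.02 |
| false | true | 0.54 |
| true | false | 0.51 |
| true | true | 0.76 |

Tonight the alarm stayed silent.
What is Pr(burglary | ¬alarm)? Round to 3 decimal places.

Enumerate the 4 (burglary, earthquake) configurations and weight by the priors:
  P(¬alarm) = 0.98·0.91·0.42 + 0.46·0.91·0.58 + 0.49·0.09·0.42 + 0.24·0.09·0.58
        = 0.374556 + 0.242788 + 0.018522 + 0.012528 = 0.648394
The terms with burglary present sum to 0.031050, so
  P(burglary | ¬alarm) = 0.031050 / 0.648394 ≈ 0.048

Pr(burglary | ¬alarm) ≈ 0.048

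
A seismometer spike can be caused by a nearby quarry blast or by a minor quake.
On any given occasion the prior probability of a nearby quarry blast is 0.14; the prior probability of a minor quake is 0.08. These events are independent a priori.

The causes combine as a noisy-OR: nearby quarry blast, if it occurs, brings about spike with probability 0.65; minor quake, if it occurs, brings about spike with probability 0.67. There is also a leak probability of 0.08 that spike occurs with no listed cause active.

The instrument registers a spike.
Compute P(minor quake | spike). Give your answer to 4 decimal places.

P(minor quake | spike) ≈ 0.2777

Under noisy-OR, P(spike | causes) = 1 − (1−0.08)·∏(1−qᵢ) over the active causes.
Enumerate the 4 (nearby quarry blast, minor quake) configurations and weight by the priors:
  P(spike) = 0.08×0.86×0.92 + 0.6964×0.86×0.08 + 0.678×0.14×0.92 + 0.89374×0.14×0.08
        = 0.063296 + 0.047912 + 0.087326 + 0.010010 = 0.208544
Keeping only the minor quake-present terms gives 0.057922, so
  P(minor quake | spike) = 0.057922 / 0.208544 ≈ 0.2777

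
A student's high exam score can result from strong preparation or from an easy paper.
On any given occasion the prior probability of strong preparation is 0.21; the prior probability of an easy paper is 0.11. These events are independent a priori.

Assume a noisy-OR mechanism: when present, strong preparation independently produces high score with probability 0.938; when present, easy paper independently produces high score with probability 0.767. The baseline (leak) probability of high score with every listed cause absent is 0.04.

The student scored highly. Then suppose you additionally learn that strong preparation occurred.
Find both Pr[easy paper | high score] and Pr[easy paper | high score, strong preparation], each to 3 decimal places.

Pr[easy paper | high score] ≈ 0.307; Pr[easy paper | high score, strong preparation] ≈ 0.115

Under noisy-OR, P(high score | causes) = 1 − (1−0.04)·∏(1−qᵢ) over the active causes.
P(high score) = 0.04×0.79×0.89 + 0.77632×0.79×0.11 + 0.94048×0.21×0.89 + 0.986132×0.21×0.11 = 0.028124 + 0.067462 + 0.175776 + 0.022780 = 0.294142
Of this, 0.090242 comes from 0.067462 + 0.022780 (the easy paper=true cases).
So P(easy paper | high score) = 0.090242/0.294142 ≈ 0.307.

With the extra evidence:
Enumerate both values of easy paper and weight by the priors:
  P(high score | strong preparation) = 0.94048×0.89 + 0.986132×0.11
        = 0.837027 + 0.108475 = 0.945502
The terms with easy paper present sum to 0.108475, so
  P(easy paper | high score, strong preparation) = 0.108475 / 0.945502 ≈ 0.115
— strong preparation explains away the evidence for easy paper.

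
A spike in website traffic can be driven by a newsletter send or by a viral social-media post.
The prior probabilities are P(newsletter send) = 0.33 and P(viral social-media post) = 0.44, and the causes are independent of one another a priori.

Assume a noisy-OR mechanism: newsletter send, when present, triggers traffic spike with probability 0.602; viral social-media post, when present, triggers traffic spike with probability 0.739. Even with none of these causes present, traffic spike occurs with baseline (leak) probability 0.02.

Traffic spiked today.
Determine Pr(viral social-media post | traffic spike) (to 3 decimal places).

Under noisy-OR, P(traffic spike | causes) = 1 − (1−0.02)·∏(1−qᵢ) over the active causes.
By total probability over the 4 (newsletter send, viral social-media post) configurations:
  P(traffic spike) = 0.02*0.67*0.56 + 0.74422*0.67*0.44 + 0.60996*0.33*0.56 + 0.8982*0.33*0.44
        = 0.007504 + 0.219396 + 0.112721 + 0.130419 = 0.470040
The terms with viral social-media post present sum to 0.349815, so
  P(viral social-media post | traffic spike) = 0.349815 / 0.470040 ≈ 0.744

Pr(viral social-media post | traffic spike) ≈ 0.744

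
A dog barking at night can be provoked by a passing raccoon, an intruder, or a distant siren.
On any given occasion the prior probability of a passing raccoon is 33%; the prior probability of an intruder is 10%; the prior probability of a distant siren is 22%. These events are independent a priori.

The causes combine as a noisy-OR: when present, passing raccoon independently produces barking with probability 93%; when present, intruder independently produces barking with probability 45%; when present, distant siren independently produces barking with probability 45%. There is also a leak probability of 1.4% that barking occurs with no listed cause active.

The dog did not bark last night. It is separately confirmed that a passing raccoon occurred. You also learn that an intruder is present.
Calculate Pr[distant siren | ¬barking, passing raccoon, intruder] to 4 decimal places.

Under noisy-OR, P(barking | causes) = 1 − (1−0.014)·∏(1−qᵢ) over the active causes.
For the numerator, keep only distant siren=true terms: 0.020879·0.22 = 0.004593
Normalizer over all consistent configurations: 0.037961·0.78 + 0.020879·0.22 = 0.034203
Posterior = 0.004593 / 0.034203 ≈ 0.1343

Pr[distant siren | ¬barking, passing raccoon, intruder] ≈ 0.1343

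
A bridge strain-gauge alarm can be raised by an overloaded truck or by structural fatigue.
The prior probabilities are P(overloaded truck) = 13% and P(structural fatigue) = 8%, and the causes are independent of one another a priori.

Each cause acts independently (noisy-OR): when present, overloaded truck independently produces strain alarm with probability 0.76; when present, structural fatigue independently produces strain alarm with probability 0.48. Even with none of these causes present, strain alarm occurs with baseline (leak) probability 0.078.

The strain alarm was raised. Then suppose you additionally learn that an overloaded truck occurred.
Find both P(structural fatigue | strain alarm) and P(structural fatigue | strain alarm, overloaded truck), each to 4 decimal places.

Under noisy-OR, P(strain alarm | causes) = 1 − (1−0.078)·∏(1−qᵢ) over the active causes.
Enumerate the 4 (overloaded truck, structural fatigue) configurations and weight by the priors:
  P(strain alarm) = 0.078×0.87×0.92 + 0.52056×0.87×0.08 + 0.77872×0.13×0.92 + 0.884934×0.13×0.08
        = 0.062431 + 0.036231 + 0.093135 + 0.009203 = 0.201000
The terms with structural fatigue present sum to 0.045434, so
  P(structural fatigue | strain alarm) = 0.045434 / 0.201000 ≈ 0.2260

Now condition on the additional information:
Weight on structural fatigue=true, given the evidence: 0.884934×0.08 = 0.070795
The normalizing constant is 0.77872×0.92 + 0.884934×0.08 = 0.787217
P(structural fatigue | strain alarm, overloaded truck) = 0.070795/0.787217 ≈ 0.0899
Conditioning on overloaded truck lowers the posterior on structural fatigue: the classic explaining-away effect in a common-effect structure.

P(structural fatigue | strain alarm) ≈ 0.2260; P(structural fatigue | strain alarm, overloaded truck) ≈ 0.0899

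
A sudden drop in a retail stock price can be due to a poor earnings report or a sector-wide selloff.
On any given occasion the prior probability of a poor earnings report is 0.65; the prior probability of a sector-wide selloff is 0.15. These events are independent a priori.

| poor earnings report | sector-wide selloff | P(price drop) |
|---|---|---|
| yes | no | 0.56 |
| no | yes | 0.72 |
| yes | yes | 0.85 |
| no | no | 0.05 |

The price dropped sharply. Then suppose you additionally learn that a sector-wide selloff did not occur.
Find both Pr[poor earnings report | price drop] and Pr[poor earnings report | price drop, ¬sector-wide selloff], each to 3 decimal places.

Pr[poor earnings report | price drop] ≈ 0.882; Pr[poor earnings report | price drop, ¬sector-wide selloff] ≈ 0.954

P(price drop) = 0.05×0.35×0.85 + 0.72×0.35×0.15 + 0.56×0.65×0.85 + 0.85×0.65×0.15 = 0.014875 + 0.037800 + 0.309400 + 0.082875 = 0.444950
Restricting to configurations with poor earnings report present: 0.309400 + 0.082875 = 0.392275.
P(poor earnings report | price drop) = 0.392275 / 0.444950 ≈ 0.882

Now also conditioning on sector-wide selloff≠true:
Sum P(price drop|·) weighted by the priors over both values of poor earnings report:
  P(price drop | ¬sector-wide selloff) = 0.05·0.35 + 0.56·0.65
        = 0.017500 + 0.364000 = 0.381500
Keeping only the poor earnings report-present terms gives 0.364000, so
  P(poor earnings report | price drop, ¬sector-wide selloff) = 0.364000 / 0.381500 ≈ 0.954
Ruling out sector-wide selloff raises the posterior on poor earnings report — the flip side of explaining away.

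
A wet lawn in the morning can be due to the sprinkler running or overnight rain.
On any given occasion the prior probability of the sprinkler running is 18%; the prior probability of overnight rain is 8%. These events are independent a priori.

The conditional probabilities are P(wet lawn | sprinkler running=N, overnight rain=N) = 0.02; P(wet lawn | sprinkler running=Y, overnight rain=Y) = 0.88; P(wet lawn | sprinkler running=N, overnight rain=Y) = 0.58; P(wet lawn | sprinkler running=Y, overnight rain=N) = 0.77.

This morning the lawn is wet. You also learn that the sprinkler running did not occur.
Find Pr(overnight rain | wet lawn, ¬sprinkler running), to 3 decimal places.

Pr(overnight rain | wet lawn, ¬sprinkler running) ≈ 0.716

Numerator (weight on configurations with overnight rain): 0.58*0.08 = 0.046400
Normalizer over all consistent configurations: 0.02*0.92 + 0.58*0.08 = 0.064800
P(overnight rain | wet lawn, ¬sprinkler running) = 0.046400/0.064800 ≈ 0.716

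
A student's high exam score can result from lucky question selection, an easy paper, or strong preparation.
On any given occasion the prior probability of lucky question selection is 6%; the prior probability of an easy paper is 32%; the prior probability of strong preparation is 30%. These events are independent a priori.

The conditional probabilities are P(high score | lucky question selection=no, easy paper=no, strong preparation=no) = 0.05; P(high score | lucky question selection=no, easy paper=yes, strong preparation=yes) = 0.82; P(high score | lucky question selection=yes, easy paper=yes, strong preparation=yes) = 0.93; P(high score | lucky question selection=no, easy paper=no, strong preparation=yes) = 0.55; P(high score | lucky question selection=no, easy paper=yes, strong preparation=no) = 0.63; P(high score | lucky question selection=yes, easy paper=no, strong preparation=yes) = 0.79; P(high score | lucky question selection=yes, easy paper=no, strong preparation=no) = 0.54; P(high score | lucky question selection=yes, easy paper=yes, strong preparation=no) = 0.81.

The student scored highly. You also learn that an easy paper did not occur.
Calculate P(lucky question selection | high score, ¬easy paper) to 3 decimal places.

P(high score | ¬easy paper) = 0.05·0.94·0.7 + 0.55·0.94·0.3 + 0.54·0.06·0.7 + 0.79·0.06·0.3 = 0.032900 + 0.155100 + 0.022680 + 0.014220 = 0.224900
Of this, 0.036900 comes from 0.022680 + 0.014220 (the lucky question selection=true cases).
So P(lucky question selection | high score, ¬easy paper) = 0.036900/0.224900 ≈ 0.164.

P(lucky question selection | high score, ¬easy paper) ≈ 0.164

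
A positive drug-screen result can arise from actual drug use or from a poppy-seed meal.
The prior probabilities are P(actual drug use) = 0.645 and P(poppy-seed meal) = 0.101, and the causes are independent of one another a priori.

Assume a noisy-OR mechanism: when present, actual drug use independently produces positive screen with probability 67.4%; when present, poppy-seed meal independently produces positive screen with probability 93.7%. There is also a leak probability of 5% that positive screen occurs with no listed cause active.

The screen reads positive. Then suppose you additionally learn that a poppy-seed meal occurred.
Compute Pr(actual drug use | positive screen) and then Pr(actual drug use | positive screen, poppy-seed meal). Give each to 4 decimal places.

Under noisy-OR, P(positive screen | causes) = 1 − (1−0.05)·∏(1−qᵢ) over the active causes.
Sum P(positive screen|·) weighted by the priors over the 4 (actual drug use, poppy-seed meal) configurations:
  P(positive screen) = 0.05*0.355*0.899 + 0.94015*0.355*0.101 + 0.6903*0.645*0.899 + 0.980489*0.645*0.101
        = 0.015957 + 0.033709 + 0.400274 + 0.063874 = 0.513814
Keeping only the actual drug use-present terms gives 0.464148, so
  P(actual drug use | positive screen) = 0.464148 / 0.513814 ≈ 0.9033

Now condition on the additional information:
For the numerator, keep only actual drug use=true terms: 0.980489*0.645 = 0.632415
Normalizer over all consistent configurations: 0.94015*0.355 + 0.980489*0.645 = 0.966168
P(actual drug use | positive screen, poppy-seed meal) = 0.632415/0.966168 ≈ 0.6546
This is intercausal reasoning (explaining away): once poppy-seed meal accounts for the positive screen, actual drug use becomes less likely.

Pr(actual drug use | positive screen) ≈ 0.9033; Pr(actual drug use | positive screen, poppy-seed meal) ≈ 0.6546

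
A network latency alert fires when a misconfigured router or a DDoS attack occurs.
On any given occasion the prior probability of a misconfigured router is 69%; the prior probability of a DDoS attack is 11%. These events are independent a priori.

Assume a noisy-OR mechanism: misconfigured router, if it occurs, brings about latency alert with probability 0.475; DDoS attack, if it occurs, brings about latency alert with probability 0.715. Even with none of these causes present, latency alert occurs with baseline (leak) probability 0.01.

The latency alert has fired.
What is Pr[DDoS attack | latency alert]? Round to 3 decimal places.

Under noisy-OR, P(latency alert | causes) = 1 − (1−0.01)·∏(1−qᵢ) over the active causes.
Numerator (weight on configurations with DDoS attack): 0.024479 + 0.064657 = 0.089136
Normalizer over all consistent configurations: 0.01·0.31·0.89 + 0.71785·0.31·0.11 + 0.48025·0.69·0.89 + 0.851871·0.69·0.11 = 0.386817
P(DDoS attack | latency alert) = 0.089136/0.386817 ≈ 0.230

Pr[DDoS attack | latency alert] ≈ 0.230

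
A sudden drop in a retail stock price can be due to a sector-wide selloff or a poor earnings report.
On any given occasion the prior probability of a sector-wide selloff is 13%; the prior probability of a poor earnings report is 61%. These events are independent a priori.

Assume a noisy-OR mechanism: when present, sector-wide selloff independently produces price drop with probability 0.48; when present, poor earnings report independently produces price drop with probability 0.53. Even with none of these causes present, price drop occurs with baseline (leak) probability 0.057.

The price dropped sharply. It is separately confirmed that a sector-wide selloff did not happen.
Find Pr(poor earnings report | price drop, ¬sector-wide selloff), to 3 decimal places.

Under noisy-OR, P(price drop | causes) = 1 − (1−0.057)·∏(1−qᵢ) over the active causes.
P(price drop | ¬sector-wide selloff) = 0.057·0.39 + 0.55679·0.61 = 0.022230 + 0.339642 = 0.361872
The poor earnings report-present share is 0.55679·0.61 = 0.339642.
Hence the posterior is 0.339642/0.361872 ≈ 0.939.

Pr(poor earnings report | price drop, ¬sector-wide selloff) ≈ 0.939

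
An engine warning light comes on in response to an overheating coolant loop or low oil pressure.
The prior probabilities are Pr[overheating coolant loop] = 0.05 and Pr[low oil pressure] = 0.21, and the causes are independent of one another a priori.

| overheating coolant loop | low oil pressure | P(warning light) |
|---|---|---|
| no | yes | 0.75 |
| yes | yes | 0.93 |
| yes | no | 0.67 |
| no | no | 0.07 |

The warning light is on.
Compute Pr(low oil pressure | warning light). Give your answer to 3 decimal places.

Enumerate the 4 (overheating coolant loop, low oil pressure) configurations and weight by the priors:
  P(warning light) = 0.07·0.95·0.79 + 0.75·0.95·0.21 + 0.67·0.05·0.79 + 0.93·0.05·0.21
        = 0.052535 + 0.149625 + 0.026465 + 0.009765 = 0.238390
Configurations with low oil pressure contribute 0.159390, so
  P(low oil pressure | warning light) = 0.159390 / 0.238390 ≈ 0.669

Pr(low oil pressure | warning light) ≈ 0.669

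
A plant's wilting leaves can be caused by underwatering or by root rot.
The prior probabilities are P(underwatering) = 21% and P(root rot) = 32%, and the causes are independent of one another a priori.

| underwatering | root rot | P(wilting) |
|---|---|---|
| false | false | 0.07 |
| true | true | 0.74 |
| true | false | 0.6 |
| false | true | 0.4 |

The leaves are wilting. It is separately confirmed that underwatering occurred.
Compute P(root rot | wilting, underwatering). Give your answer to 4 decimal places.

Enumerate both values of root rot and weight by the priors:
  P(wilting | underwatering) = 0.6·0.68 + 0.74·0.32
        = 0.408000 + 0.236800 = 0.644800
The terms with root rot present sum to 0.236800, so
  P(root rot | wilting, underwatering) = 0.236800 / 0.644800 ≈ 0.3672

P(root rot | wilting, underwatering) ≈ 0.3672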